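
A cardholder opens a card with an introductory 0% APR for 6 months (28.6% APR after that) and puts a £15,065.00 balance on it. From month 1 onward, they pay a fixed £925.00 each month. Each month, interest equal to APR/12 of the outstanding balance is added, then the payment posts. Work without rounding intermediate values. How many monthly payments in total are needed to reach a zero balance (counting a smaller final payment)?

18 months

Promo months 1–6 at r₀ = 0%/12 = 0; months 7+ at r₁ = 28.6%/12 = 0.0238333.
After month 6 (no interest yet): B = £15,065.00 − 6·£925.00 = £9,515.00.
Then at r₁ with £925.00/mo: n₂ = −ln(1 − r₁·B/P)/ln(1+r₁) ≈ 11.94 → 12 more payments.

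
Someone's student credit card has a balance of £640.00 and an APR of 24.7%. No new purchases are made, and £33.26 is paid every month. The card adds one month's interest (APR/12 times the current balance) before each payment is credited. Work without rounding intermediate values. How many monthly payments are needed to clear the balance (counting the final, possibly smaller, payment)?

Monthly rate r = 24.7%/12 = 2.05833% = 0.0205833.
Recurrence: B ← B·(1+r) − £33.26.
Month 1: interest £13.17; balance after payment £619.91.
Month 2: interest £12.76; balance after payment £599.41.
Closed form: n = −ln(1 − rB₀/P)/ln(1+r) = −ln(0.60393)/ln(1.02058) ≈ 24.752, so the balance reaches zero during payment 25.

25 months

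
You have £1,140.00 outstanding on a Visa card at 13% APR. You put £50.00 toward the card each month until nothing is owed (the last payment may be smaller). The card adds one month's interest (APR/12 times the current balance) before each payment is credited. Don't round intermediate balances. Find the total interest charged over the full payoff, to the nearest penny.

Monthly rate r = 13%/12 = 1.08333% = 0.0108333.
Payoff takes n = ⌈−ln(1 − rB₀/P)/ln(1+r)⌉ = ⌈26.328⌉ = 27 payments; the last is £16.48.
Total paid = 26·£50.00 + £16.48 = £1,316.48.
Total interest = total paid − principal = £1,316.48 − £1,140.00 = £176.48.

£176.48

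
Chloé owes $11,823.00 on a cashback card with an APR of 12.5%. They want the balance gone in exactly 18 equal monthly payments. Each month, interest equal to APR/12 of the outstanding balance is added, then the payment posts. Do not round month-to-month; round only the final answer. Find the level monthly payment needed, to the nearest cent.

Monthly rate r = 12.5%/12 = 1.04167% = 0.0104167.
Level-payment amortization: P = B₀·r / (1 − (1+r)^(−n)) = 11823.00·0.0104167 / (1 − 1.01042^(−18)).
Denominator 1 − (1+r)^(−18) = 0.170166472.
P = 123.156 / 0.170166472 ≈ 723.74.

$723.74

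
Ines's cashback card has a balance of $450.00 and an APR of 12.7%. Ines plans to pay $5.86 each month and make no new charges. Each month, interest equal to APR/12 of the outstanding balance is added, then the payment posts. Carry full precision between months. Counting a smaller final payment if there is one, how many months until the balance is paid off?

Monthly rate r = 12.7%/12 = 1.05833% = 0.0105833.
Recurrence: B ← B·(1+r) − $5.86.
Month 1: interest $4.76; balance after payment $448.90.
Month 2: interest $4.75; balance after payment $447.79.
Closed form: n = −ln(1 − rB₀/P)/ln(1+r) = −ln(0.18729)/ln(1.01058) ≈ 159.115, so the balance reaches zero during payment 160.

160 payments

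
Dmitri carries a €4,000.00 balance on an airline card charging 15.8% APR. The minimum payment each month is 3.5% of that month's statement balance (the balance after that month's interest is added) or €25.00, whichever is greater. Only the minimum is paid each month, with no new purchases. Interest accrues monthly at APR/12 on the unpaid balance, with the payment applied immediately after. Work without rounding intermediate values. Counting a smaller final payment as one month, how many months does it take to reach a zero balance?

113 months

Monthly rate r = 15.8%/12 = 1.31667% = 0.0131667.
While 3.5% of the post-interest balance exceeds €25.00, each month B ← (B·(1+r))·(1 − 0.035), i.e. B shrinks by the factor (1+r)·0.965 = 0.97771.
This holds for months 1–77. Entering month 78 the balance is €704.84; 3.5% of the post-interest balance is now below €25.00, so the flat €25.00 minimum applies from here.
From month 78 a fixed €25.00 at rate r clears €704.84 in 36 more payments. Total: 77 + 36 = 113 months.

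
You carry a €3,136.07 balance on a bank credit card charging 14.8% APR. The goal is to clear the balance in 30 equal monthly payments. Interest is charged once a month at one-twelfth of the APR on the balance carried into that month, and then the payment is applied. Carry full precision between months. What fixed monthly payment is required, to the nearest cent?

€125.70

Monthly rate r = 14.8%/12 = 1.23333% = 0.0123333.
Level-payment amortization: P = B₀·r / (1 − (1+r)^(−n)) = 3136.07·0.0123333 / (1 − 1.01233^(−30)).
Denominator 1 − (1+r)^(−30) = 0.307700713.
P = 38.6782 / 0.307700713 ≈ 125.70.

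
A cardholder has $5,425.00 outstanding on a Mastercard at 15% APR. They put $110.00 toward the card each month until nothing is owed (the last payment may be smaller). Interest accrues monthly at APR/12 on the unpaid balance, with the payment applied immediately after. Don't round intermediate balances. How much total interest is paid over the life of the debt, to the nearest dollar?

Monthly rate r = 15%/12 = 1.25% = 0.0125.
Payoff takes n = ⌈−ln(1 − rB₀/P)/ln(1+r)⌉ = ⌈77.147⌉ = 78 payments; the last is $16.22.
Total paid = 77·$110.00 + $16.22 = $8,486.22.
Total interest = total paid − principal = $8,486.22 − $5,425.00 = $3,061.22.

$3,061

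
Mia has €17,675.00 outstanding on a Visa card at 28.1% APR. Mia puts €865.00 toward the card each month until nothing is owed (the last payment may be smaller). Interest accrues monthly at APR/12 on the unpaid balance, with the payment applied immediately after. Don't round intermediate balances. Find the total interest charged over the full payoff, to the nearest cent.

Monthly rate r = 28.1%/12 = 2.34167% = 0.0234167.
Payoff takes n = ⌈−ln(1 − rB₀/P)/ln(1+r)⌉ = ⌈28.126⌉ = 29 payments; the last is €109.84.
Total paid = 28·€865.00 + €109.84 = €24,329.84.
Total interest = total paid − principal = €24,329.84 − €17,675.00 = €6,654.84.

€6,654.84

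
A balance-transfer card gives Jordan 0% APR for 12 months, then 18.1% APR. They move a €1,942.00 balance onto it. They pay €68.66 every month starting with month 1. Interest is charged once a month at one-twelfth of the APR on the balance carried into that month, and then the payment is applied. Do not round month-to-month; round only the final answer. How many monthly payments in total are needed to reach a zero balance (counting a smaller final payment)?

Promo months 1–12 at r₀ = 0%/12 = 0; months 13+ at r₁ = 18.1%/12 = 0.0150833.
After month 12 (no interest yet): B = €1,942.00 − 12·€68.66 = €1,118.08.
Then at r₁ with €68.66/mo: n₂ = −ln(1 − r₁·B/P)/ln(1+r₁) ≈ 18.83 → 19 more payments.

31 payments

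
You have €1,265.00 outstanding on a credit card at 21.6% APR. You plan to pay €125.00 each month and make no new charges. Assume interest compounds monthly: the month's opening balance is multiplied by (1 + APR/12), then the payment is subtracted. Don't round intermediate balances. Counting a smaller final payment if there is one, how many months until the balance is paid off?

12 months

Monthly rate r = 21.6%/12 = 1.8% = 0.018.
Recurrence: B ← B·(1+r) − €125.00.
Month 1: interest €22.77; balance after payment €1,162.77.
Month 2: interest €20.93; balance after payment €1,058.70.
Closed form: n = −ln(1 − rB₀/P)/ln(1+r) = −ln(0.81784)/ln(1.018) ≈ 11.272, so the balance reaches zero during payment 12.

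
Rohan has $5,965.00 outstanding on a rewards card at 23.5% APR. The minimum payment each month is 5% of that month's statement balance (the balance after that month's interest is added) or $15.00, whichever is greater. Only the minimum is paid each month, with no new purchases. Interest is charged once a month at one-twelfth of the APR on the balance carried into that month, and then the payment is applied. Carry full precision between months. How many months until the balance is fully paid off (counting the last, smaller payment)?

Monthly rate r = 23.5%/12 = 1.95833% = 0.0195833.
While 5% of the post-interest balance exceeds $15.00, each month B ← (B·(1+r))·(1 − 0.05), i.e. B shrinks by the factor (1+r)·0.95 = 0.9686.
This holds for months 1–95. Entering month 96 the balance is $288.08; 5% of the post-interest balance is now below $15.00, so the flat $15.00 minimum applies from here.
From month 96 a fixed $15.00 at rate r clears $288.08 in 25 more payments. Total: 95 + 25 = 120 months.

120 months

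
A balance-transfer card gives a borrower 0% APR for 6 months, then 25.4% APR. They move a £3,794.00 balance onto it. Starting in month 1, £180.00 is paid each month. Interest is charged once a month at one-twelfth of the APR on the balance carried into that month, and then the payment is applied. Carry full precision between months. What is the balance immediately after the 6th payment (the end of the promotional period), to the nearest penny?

Promo months 1–6 at r₀ = 0%/12 = 0; months 7+ at r₁ = 25.4%/12 = 0.0211667.
After month 6 (no interest yet): B = £3,794.00 − 6·£180.00 = £2,714.00.

£2,714.00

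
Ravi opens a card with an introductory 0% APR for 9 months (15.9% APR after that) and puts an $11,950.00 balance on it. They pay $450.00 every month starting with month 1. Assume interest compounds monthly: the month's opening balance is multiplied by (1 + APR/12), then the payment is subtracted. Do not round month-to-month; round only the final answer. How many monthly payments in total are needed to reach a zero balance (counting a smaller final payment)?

Promo months 1–9 at r₀ = 0%/12 = 0; months 10+ at r₁ = 15.9%/12 = 0.01325.
After month 9 (no interest yet): B = $11,950.00 − 9·$450.00 = $7,900.00.
Then at r₁ with $450.00/mo: n₂ = −ln(1 − r₁·B/P)/ln(1+r₁) ≈ 20.11 → 21 more payments.

30 months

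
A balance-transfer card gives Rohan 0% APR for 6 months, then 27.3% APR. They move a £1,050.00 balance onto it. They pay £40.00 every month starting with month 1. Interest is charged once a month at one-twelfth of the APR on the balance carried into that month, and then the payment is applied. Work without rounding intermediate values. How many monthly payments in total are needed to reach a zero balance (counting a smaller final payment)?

34 months

Promo months 1–6 at r₀ = 0%/12 = 0; months 7+ at r₁ = 27.3%/12 = 0.02275.
After month 6 (no interest yet): B = £1,050.00 − 6·£40.00 = £810.00.
Then at r₁ with £40.00/mo: n₂ = −ln(1 − r₁·B/P)/ln(1+r₁) ≈ 27.45 → 28 more payments.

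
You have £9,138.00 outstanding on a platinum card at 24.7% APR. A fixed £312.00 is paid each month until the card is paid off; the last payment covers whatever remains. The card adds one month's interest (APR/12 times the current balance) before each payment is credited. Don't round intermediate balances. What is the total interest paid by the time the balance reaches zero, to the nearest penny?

£5,003.85

Monthly rate r = 24.7%/12 = 2.05833% = 0.0205833.
Payoff takes n = ⌈−ln(1 − rB₀/P)/ln(1+r)⌉ = ⌈45.324⌉ = 46 payments; the last is £101.85.
Total paid = 45·£312.00 + £101.85 = £14,141.85.
Total interest = total paid − principal = £14,141.85 − £9,138.00 = £5,003.85.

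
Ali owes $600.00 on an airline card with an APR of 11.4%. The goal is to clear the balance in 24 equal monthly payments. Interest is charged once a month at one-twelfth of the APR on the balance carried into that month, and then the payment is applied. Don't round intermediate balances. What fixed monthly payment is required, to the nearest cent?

$28.08

Monthly rate r = 11.4%/12 = 0.95% = 0.0095.
Level-payment amortization: P = B₀·r / (1 − (1+r)^(−n)) = 600.00·0.0095 / (1 − 1.0095^(−24)).
Denominator 1 − (1+r)^(−24) = 0.203018498.
P = 5.7 / 0.203018498 ≈ 28.08.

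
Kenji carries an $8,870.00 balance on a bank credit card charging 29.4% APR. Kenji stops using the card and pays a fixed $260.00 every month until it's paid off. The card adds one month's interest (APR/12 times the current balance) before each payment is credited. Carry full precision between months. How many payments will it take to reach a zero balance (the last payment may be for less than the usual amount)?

75 payments

Monthly rate r = 29.4%/12 = 2.45% = 0.0245.
Recurrence: B ← B·(1+r) − $260.00.
Month 1: interest $217.31; balance after payment $8,827.32.
Month 2: interest $216.27; balance after payment $8,783.58.
Closed form: n = −ln(1 − rB₀/P)/ln(1+r) = −ln(0.16417)/ln(1.0245) ≈ 74.648, so the balance reaches zero during payment 75.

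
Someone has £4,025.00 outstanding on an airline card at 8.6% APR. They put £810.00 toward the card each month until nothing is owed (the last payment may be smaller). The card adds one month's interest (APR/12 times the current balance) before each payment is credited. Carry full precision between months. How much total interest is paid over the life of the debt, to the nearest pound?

Monthly rate r = 8.6%/12 = 0.716667% = 0.00716667.
Payoff takes n = ⌈−ln(1 − rB₀/P)/ln(1+r)⌉ = ⌈5.078⌉ = 6 payments; the last is £63.29.
Total paid = 5·£810.00 + £63.29 = £4,113.29.
Total interest = total paid − principal = £4,113.29 − £4,025.00 = £88.29.

£88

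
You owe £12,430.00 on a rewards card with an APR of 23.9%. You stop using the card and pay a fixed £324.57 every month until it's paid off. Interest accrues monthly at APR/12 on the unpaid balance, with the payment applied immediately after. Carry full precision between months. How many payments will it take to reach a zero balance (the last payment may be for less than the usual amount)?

73 months

Monthly rate r = 23.9%/12 = 1.99167% = 0.0199167.
Recurrence: B ← B·(1+r) − £324.57.
Month 1: interest £247.56; balance after payment £12,352.99.
Month 2: interest £246.03; balance after payment £12,274.45.
Closed form: n = −ln(1 − rB₀/P)/ln(1+r) = −ln(0.23725)/ln(1.01992) ≈ 72.949, so the balance reaches zero during payment 73.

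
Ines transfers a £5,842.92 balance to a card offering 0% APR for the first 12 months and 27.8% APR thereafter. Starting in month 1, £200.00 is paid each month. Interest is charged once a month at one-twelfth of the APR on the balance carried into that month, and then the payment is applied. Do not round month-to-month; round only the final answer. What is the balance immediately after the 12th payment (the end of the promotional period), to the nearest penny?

Promo months 1–12 at r₀ = 0%/12 = 0; months 13+ at r₁ = 27.8%/12 = 0.0231667.
After month 12 (no interest yet): B = £5,842.92 − 12·£200.00 = £3,442.92.

£3,442.92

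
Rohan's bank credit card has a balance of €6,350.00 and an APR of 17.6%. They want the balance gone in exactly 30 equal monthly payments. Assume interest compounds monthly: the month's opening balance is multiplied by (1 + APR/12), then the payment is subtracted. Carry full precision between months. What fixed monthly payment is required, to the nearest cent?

€263.16

Monthly rate r = 17.6%/12 = 1.46667% = 0.0146667.
Level-payment amortization: P = B₀·r / (1 − (1+r)^(−n)) = 6350.00·0.0146667 / (1 − 1.01467^(−30)).
Denominator 1 − (1+r)^(−30) = 0.353902295.
P = 93.1333 / 0.353902295 ≈ 263.16.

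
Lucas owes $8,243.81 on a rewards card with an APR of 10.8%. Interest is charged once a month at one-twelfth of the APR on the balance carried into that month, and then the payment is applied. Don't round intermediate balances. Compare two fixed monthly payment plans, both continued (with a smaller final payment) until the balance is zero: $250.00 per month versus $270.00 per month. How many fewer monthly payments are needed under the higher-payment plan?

Monthly rate r = 10.8%/12 = 0.9% = 0.009.
At $250.00/mo: n = ⌈−ln(1 − rB₀/P)/ln(1+r)⌉ = 40 payments (last $74.22); total interest = total paid − $8,243.81 = $1,580.41.
At $270.00/mo: 36 payments (last $232.43); total interest $1,438.62.
Payments saved = 40 − 36 = 4.

4 fewer payments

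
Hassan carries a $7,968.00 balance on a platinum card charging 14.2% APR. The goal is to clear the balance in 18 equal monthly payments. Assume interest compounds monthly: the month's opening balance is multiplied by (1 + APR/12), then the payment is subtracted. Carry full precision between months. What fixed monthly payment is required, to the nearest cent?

Monthly rate r = 14.2%/12 = 1.18333% = 0.0118333.
Level-payment amortization: P = B₀·r / (1 − (1+r)^(−n)) = 7968.00·0.0118333 / (1 − 1.01183^(−18)).
Denominator 1 − (1+r)^(−18) = 0.190832716.
P = 94.288 / 0.190832716 ≈ 494.09.

$494.09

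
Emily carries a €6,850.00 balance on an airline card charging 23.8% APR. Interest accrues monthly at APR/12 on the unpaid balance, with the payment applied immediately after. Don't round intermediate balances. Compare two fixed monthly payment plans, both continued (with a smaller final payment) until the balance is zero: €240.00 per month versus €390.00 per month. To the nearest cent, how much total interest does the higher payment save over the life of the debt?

Monthly rate r = 23.8%/12 = 1.98333% = 0.0198333.
At €240.00/mo: n = ⌈−ln(1 − rB₀/P)/ln(1+r)⌉ = 43 payments (last €123.28); total interest = total paid − €6,850.00 = €3,353.28.
At €390.00/mo: 22 payments (last €314.98); total interest €1,654.98.
Interest saved = €3,353.28 − €1,654.98 = €1,698.30.

€1,698.30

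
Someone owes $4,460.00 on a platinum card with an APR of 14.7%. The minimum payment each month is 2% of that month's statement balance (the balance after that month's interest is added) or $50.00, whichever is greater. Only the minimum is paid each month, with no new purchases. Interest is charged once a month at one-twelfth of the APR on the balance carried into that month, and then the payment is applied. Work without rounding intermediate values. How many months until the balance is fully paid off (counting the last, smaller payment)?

Monthly rate r = 14.7%/12 = 1.225% = 0.01225.
While 2% of the post-interest balance exceeds $50.00, each month B ← (B·(1+r))·(1 − 0.02), i.e. B shrinks by the factor (1+r)·0.98 = 0.99201.
This holds for months 1–74. Entering month 75 the balance is $2,462.41; 2% of the post-interest balance is now below $50.00, so the flat $50.00 minimum applies from here.
From month 75 a fixed $50.00 at rate r clears $2,462.41 in 76 more payments. Total: 74 + 76 = 150 months.

150 months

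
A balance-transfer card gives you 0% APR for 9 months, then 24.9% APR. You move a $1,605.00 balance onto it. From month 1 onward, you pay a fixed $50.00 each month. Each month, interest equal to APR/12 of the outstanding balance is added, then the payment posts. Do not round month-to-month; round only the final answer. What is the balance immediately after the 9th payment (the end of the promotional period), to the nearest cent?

Promo months 1–9 at r₀ = 0%/12 = 0; months 10+ at r₁ = 24.9%/12 = 0.02075.
After month 9 (no interest yet): B = $1,605.00 − 9·$50.00 = $1,155.00.

$1,155.00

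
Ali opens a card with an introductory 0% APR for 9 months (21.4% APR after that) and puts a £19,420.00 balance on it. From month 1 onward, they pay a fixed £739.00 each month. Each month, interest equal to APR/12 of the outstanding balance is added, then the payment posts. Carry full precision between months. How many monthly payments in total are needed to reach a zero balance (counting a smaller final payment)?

30 months

Promo months 1–9 at r₀ = 0%/12 = 0; months 10+ at r₁ = 21.4%/12 = 0.0178333.
After month 9 (no interest yet): B = £19,420.00 − 9·£739.00 = £12,769.00.
Then at r₁ with £739.00/mo: n₂ = −ln(1 − r₁·B/P)/ln(1+r₁) ≈ 20.84 → 21 more payments.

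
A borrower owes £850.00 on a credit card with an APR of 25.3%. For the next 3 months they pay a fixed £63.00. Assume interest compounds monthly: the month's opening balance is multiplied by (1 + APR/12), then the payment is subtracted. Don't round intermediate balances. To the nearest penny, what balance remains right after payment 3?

Monthly rate r = 25.3%/12 = 2.10833% = 0.0210833.
Each month: B ← B·(1+r) − £63.00.
Month 1: interest £17.92; balance after payment £804.92.
Month 2: interest £16.97; balance after payment £758.89.
Month 3: interest £16.00; balance after payment £711.89.

£711.89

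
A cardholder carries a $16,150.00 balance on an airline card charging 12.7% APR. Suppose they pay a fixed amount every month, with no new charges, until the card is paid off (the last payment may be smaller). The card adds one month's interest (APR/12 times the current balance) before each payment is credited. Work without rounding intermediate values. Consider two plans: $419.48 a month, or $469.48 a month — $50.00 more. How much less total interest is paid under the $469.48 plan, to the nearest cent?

$666.77

Monthly rate r = 12.7%/12 = 1.05833% = 0.0105833.
At $419.48/mo: n = ⌈−ln(1 − rB₀/P)/ln(1+r)⌉ = 50 payments (last $298.36); total interest = total paid − $16,150.00 = $4,702.88.
At $469.48/mo: 43 payments (last $467.95); total interest $4,036.11.
Interest saved = $4,702.88 − $4,036.11 = $666.77.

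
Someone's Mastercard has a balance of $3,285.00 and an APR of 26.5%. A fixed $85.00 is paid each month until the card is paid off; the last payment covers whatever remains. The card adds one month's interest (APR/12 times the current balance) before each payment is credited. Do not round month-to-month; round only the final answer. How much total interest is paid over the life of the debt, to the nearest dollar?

$4,188

Monthly rate r = 26.5%/12 = 2.20833% = 0.0220833.
Payoff takes n = ⌈−ln(1 − rB₀/P)/ln(1+r)⌉ = ⌈87.920⌉ = 88 payments; the last is $78.23.
Total paid = 87·$85.00 + $78.23 = $7,473.23.
Total interest = total paid − principal = $7,473.23 − $3,285.00 = $4,188.23.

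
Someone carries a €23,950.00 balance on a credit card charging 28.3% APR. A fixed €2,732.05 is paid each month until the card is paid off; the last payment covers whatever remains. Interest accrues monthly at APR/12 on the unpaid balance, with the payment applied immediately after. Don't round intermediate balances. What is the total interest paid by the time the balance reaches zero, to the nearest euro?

Monthly rate r = 28.3%/12 = 2.35833% = 0.0235833.
Payoff takes n = ⌈−ln(1 − rB₀/P)/ln(1+r)⌉ = ⌈9.936⌉ = 10 payments; the last is €2,559.00.
Total paid = 9·€2,732.05 + €2,559.00 = €27,147.45.
Total interest = total paid − principal = €27,147.45 − €23,950.00 = €3,197.45.

€3,197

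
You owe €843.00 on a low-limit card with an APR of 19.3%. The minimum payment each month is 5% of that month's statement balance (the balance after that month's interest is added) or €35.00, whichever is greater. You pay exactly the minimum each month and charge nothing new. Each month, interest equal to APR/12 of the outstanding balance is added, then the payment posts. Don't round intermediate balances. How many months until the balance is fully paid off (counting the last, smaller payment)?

30 months

Monthly rate r = 19.3%/12 = 1.60833% = 0.0160833.
While 5% of the post-interest balance exceeds €35.00, each month B ← (B·(1+r))·(1 − 0.05), i.e. B shrinks by the factor (1+r)·0.95 = 0.96528.
This holds for months 1–6. Entering month 7 the balance is €681.94; 5% of the post-interest balance is now below €35.00, so the flat €35.00 minimum applies from here.
From month 7 a fixed €35.00 at rate r clears €681.94 in 24 more payments. Total: 6 + 24 = 30 months.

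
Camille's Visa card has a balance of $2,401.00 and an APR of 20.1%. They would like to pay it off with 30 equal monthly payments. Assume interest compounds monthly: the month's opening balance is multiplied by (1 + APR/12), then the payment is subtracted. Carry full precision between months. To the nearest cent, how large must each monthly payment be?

Monthly rate r = 20.1%/12 = 1.675% = 0.01675.
Level-payment amortization: P = B₀·r / (1 − (1+r)^(−n)) = 2401.00·0.01675 / (1 − 1.01675^(−30)).
Denominator 1 − (1+r)^(−30) = 0.392460432.
P = 40.2168 / 0.392460432 ≈ 102.47.

$102.47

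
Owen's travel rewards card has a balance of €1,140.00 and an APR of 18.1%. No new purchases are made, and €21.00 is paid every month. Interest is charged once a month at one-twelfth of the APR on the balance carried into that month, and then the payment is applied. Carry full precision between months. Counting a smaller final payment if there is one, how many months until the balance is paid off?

115 payments

Monthly rate r = 18.1%/12 = 1.50833% = 0.0150833.
Recurrence: B ← B·(1+r) − €21.00.
Month 1: interest €17.20; balance after payment €1,136.19.
Month 2: interest €17.14; balance after payment €1,132.33.
Closed form: n = −ln(1 − rB₀/P)/ln(1+r) = −ln(0.18119)/ln(1.01508) ≈ 114.103, so the balance reaches zero during payment 115.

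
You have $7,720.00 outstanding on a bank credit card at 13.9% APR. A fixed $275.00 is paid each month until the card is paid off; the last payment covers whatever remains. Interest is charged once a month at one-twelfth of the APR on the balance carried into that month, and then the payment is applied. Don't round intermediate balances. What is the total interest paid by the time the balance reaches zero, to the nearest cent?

$1,671.59

Monthly rate r = 13.9%/12 = 1.15833% = 0.0115833.
Payoff takes n = ⌈−ln(1 − rB₀/P)/ln(1+r)⌉ = ⌈34.150⌉ = 35 payments; the last is $41.59.
Total paid = 34·$275.00 + $41.59 = $9,391.59.
Total interest = total paid − principal = $9,391.59 − $7,720.00 = $1,671.59.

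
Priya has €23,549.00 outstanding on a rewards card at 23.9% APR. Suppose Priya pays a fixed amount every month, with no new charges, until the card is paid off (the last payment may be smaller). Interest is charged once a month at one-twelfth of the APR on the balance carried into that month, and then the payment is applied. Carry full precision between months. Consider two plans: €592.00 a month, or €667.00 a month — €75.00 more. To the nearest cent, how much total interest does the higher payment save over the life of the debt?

Monthly rate r = 23.9%/12 = 1.99167% = 0.0199167.
At €592.00/mo: n = ⌈−ln(1 − rB₀/P)/ln(1+r)⌉ = 80 payments (last €406.88); total interest = total paid − €23,549.00 = €23,625.88.
At €667.00/mo: 62 payments (last €395.12); total interest €17,533.12.
Interest saved = €23,625.88 − €17,533.12 = €6,092.76.

€6,092.76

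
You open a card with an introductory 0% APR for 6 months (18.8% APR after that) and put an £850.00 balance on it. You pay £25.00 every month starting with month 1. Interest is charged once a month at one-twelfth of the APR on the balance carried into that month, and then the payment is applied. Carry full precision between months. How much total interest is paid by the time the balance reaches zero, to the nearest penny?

Promo months 1–6 at r₀ = 0%/12 = 0; months 7+ at r₁ = 18.8%/12 = 0.0156667.
After month 6 (no interest yet): B = £850.00 − 6·£25.00 = £700.00.
Then at r₁ with £25.00/mo: n₂ = −ln(1 − r₁·B/P)/ln(1+r₁) ≈ 37.15 → 38 more payments.
Total paid = 43·£25.00 + £3.67 = £1,078.67; interest = £1,078.67 − £850.00 = £228.67.

£228.67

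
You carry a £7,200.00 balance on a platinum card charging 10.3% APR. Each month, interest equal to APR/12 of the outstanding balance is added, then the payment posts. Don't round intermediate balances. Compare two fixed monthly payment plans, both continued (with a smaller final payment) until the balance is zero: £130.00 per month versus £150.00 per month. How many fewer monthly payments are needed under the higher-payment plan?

13 fewer payments

Monthly rate r = 10.3%/12 = 0.858333% = 0.00858333.
At £130.00/mo: n = ⌈−ln(1 − rB₀/P)/ln(1+r)⌉ = 76 payments (last £62.30); total interest = total paid − £7,200.00 = £2,612.30.
At £150.00/mo: 63 payments (last £19.95); total interest £2,119.95.
Payments saved = 76 − 63 = 13.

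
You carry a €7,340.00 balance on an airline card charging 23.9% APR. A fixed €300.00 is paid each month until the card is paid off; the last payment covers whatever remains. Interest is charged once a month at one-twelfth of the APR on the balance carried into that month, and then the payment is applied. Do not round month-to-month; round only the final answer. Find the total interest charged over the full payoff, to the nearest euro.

Monthly rate r = 23.9%/12 = 1.99167% = 0.0199167.
Payoff takes n = ⌈−ln(1 − rB₀/P)/ln(1+r)⌉ = ⌈33.875⌉ = 34 payments; the last is €262.93.
Total paid = 33·€300.00 + €262.93 = €10,162.93.
Total interest = total paid − principal = €10,162.93 − €7,340.00 = €2,822.93.

€2,823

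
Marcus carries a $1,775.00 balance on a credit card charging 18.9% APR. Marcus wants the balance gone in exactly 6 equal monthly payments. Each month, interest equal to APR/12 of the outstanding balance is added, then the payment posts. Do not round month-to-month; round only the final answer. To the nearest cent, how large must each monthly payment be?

Monthly rate r = 18.9%/12 = 1.575% = 0.01575.
Level-payment amortization: P = B₀·r / (1 − (1+r)^(−n)) = 1775.00·0.01575 / (1 − 1.01575^(−6)).
Denominator 1 − (1+r)^(−6) = 0.0895019626.
P = 27.9563 / 0.0895019626 ≈ 312.35.

$312.35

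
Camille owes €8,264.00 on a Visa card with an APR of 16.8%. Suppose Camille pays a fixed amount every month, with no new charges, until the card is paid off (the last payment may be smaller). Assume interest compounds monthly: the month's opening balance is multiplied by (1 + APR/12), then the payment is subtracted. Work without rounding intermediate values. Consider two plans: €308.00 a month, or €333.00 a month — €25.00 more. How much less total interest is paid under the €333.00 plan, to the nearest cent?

€210.88

Monthly rate r = 16.8%/12 = 1.4% = 0.014.
At €308.00/mo: n = ⌈−ln(1 − rB₀/P)/ln(1+r)⌉ = 34 payments (last €271.09); total interest = total paid − €8,264.00 = €2,171.09.
At €333.00/mo: 31 payments (last €234.21); total interest €1,960.21.
Interest saved = €2,171.09 − €1,960.21 = €210.88.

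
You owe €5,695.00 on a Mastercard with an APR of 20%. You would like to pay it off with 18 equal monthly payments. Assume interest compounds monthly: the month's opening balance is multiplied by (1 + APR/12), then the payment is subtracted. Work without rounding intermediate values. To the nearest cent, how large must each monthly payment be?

€368.83

Monthly rate r = 20%/12 = 1.66667% = 0.0166667.
Level-payment amortization: P = B₀·r / (1 − (1+r)^(−n)) = 5695.00·0.0166667 / (1 − 1.01667^(−18)).
Denominator 1 − (1+r)^(−18) = 0.257347792.
P = 94.9167 / 0.257347792 ≈ 368.83.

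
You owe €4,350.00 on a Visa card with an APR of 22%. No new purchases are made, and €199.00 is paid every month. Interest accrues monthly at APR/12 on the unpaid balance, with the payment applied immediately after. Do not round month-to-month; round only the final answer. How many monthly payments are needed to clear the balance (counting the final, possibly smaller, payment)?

29 months

Monthly rate r = 22%/12 = 1.83333% = 0.0183333.
Recurrence: B ← B·(1+r) − €199.00.
Month 1: interest €79.75; balance after payment €4,230.75.
Month 2: interest €77.56; balance after payment €4,109.31.
Closed form: n = −ln(1 − rB₀/P)/ln(1+r) = −ln(0.59925)/ln(1.01833) ≈ 28.187, so the balance reaches zero during payment 29.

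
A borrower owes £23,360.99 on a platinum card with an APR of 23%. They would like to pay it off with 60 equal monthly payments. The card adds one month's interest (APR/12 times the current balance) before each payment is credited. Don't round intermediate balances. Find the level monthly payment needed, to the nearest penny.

Monthly rate r = 23%/12 = 1.91667% = 0.0191667.
Level-payment amortization: P = B₀·r / (1 − (1+r)^(−n)) = 23360.99·0.0191667 / (1 − 1.01917^(−60)).
Denominator 1 − (1+r)^(−60) = 0.679898772.
P = 447.752 / 0.679898772 ≈ 658.56.

£658.56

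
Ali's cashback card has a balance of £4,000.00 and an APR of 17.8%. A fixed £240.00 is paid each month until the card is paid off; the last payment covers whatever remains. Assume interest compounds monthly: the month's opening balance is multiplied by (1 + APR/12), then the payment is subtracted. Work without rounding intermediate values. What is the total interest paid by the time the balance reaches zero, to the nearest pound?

£629

Monthly rate r = 17.8%/12 = 1.48333% = 0.0148333.
Payoff takes n = ⌈−ln(1 − rB₀/P)/ln(1+r)⌉ = ⌈19.287⌉ = 20 payments; the last is £69.17.
Total paid = 19·£240.00 + £69.17 = £4,629.17.
Total interest = total paid − principal = £4,629.17 − £4,000.00 = £629.17.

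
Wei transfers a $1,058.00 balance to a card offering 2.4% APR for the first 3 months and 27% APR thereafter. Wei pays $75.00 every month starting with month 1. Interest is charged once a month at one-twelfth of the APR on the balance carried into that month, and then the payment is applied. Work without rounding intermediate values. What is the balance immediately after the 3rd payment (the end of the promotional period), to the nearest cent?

Promo months 1–3 at r₀ = 2.4%/12 = 0.002; months 4+ at r₁ = 27%/12 = 0.0225.
After month 3: iterate B ← B·(1+r₀) − $75.00 for 3 months → $838.91.

$838.91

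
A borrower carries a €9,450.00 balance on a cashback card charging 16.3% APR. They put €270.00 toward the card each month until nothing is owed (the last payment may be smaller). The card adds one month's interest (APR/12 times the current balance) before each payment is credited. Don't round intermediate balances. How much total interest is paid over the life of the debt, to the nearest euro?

€3,461

Monthly rate r = 16.3%/12 = 1.35833% = 0.0135833.
Payoff takes n = ⌈−ln(1 − rB₀/P)/ln(1+r)⌉ = ⌈47.818⌉ = 48 payments; the last is €221.03.
Total paid = 47·€270.00 + €221.03 = €12,911.03.
Total interest = total paid − principal = €12,911.03 − €9,450.00 = €3,461.03.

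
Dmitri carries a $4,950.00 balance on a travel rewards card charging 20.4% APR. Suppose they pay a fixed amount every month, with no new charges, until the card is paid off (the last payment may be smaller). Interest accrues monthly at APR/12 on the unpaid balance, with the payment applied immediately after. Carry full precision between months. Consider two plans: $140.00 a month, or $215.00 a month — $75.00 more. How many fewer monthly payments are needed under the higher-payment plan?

Monthly rate r = 20.4%/12 = 1.7% = 0.017.
At $140.00/mo: n = ⌈−ln(1 − rB₀/P)/ln(1+r)⌉ = 55 payments (last $72.45); total interest = total paid − $4,950.00 = $2,682.45.
At $215.00/mo: 30 payments (last $99.04); total interest $1,384.04.
Payments saved = 55 − 30 = 25.

25 fewer payments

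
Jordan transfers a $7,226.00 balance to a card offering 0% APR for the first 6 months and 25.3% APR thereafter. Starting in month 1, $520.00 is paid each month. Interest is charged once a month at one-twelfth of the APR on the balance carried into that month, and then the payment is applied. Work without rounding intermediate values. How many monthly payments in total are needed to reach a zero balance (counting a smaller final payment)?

Promo months 1–6 at r₀ = 0%/12 = 0; months 7+ at r₁ = 25.3%/12 = 0.0210833.
After month 6 (no interest yet): B = $7,226.00 − 6·$520.00 = $4,106.00.
Then at r₁ with $520.00/mo: n₂ = −ln(1 − r₁·B/P)/ln(1+r₁) ≈ 8.73 → 9 more payments.

15 months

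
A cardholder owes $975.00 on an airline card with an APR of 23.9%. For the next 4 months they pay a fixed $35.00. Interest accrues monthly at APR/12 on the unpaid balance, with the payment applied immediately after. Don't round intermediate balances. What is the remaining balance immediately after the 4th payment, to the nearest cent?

Monthly rate r = 23.9%/12 = 1.99167% = 0.0199167.
Each month: B ← B·(1+r) − $35.00.
Month 1: interest $19.42; balance after payment $959.42.
Month 2: interest $19.11; balance after payment $943.53.
Month 3: interest $18.79; balance after payment $927.32.
Month 4: interest $18.47; balance after payment $910.79.

$910.79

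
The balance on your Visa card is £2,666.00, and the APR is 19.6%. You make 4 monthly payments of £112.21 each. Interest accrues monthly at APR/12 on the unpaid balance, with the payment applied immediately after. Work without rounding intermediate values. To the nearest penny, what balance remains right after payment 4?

£2,384.54

Monthly rate r = 19.6%/12 = 1.63333% = 0.0163333.
Each month: B ← B·(1+r) − £112.21.
Month 1: interest £43.54; balance after payment £2,597.33.
Month 2: interest £42.42; balance after payment £2,527.55.
Month 3: interest £41.28; balance after payment £2,456.62.
Month 4: interest £40.12; balance after payment £2,384.54.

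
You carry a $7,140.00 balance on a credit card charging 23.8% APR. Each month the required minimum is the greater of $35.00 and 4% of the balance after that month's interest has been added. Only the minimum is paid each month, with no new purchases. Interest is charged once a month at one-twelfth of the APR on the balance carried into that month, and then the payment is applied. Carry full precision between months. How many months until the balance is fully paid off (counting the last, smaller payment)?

Monthly rate r = 23.8%/12 = 1.98333% = 0.0198333.
While 4% of the post-interest balance exceeds $35.00, each month B ← (B·(1+r))·(1 − 0.04), i.e. B shrinks by the factor (1+r)·0.96 = 0.97904.
This holds for months 1–101. Entering month 102 the balance is $840.51; 4% of the post-interest balance is now below $35.00, so the flat $35.00 minimum applies from here.
From month 102 a fixed $35.00 at rate r clears $840.51 in 33 more payments. Total: 101 + 33 = 134 months.

134 months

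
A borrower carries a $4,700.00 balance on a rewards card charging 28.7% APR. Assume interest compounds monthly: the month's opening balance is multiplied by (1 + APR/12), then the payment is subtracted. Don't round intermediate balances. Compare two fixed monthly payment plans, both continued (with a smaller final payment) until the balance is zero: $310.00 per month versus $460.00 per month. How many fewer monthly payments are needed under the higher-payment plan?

8 fewer payments

Monthly rate r = 28.7%/12 = 2.39167% = 0.0239167.
At $310.00/mo: n = ⌈−ln(1 − rB₀/P)/ln(1+r)⌉ = 20 payments (last $17.27); total interest = total paid − $4,700.00 = $1,207.27.
At $460.00/mo: 12 payments (last $394.04); total interest $754.04.
Payments saved = 20 − 12 = 8.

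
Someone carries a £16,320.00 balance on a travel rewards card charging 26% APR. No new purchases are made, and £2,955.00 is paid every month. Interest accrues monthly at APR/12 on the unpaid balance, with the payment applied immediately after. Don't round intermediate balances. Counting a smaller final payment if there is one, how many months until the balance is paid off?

6 payments

Monthly rate r = 26%/12 = 2.16667% = 0.0216667.
Recurrence: B ← B·(1+r) − £2,955.00.
Month 1: interest £353.60; balance after payment £13,718.60.
Month 2: interest £297.24; balance after payment £11,060.84.
Month 3: interest £239.65; balance after payment £8,345.49.
Month 4: interest £180.82; balance after payment £5,571.31.
Month 5: interest £120.71; balance after payment £2,737.02.
Month 6: interest £59.30; balance after payment £0.00.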